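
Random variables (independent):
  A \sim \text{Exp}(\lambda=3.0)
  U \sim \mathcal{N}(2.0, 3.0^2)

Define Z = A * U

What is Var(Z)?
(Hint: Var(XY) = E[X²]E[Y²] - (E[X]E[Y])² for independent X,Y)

Var(XY) = E[X²]E[Y²] - (E[X]E[Y])²
E[A] = 0.33333333, Var(A) = 0.11111111
E[U] = 2, Var(U) = 9
E[A²] = 0.11111111 + 0.33333333² = 0.22222222
E[U²] = 9 + 2² = 13
Var(Z) = 0.22222222*13 - (0.33333333*2)²
= 2.8888889 - 0.44444444 = 2.4444444

2.4444444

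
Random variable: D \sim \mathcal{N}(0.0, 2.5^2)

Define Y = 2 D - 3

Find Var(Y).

For Y = aD + b: Var(Y) = a² * Var(D)
Var(D) = 2.5^2 = 6.25
Var(Y) = 2² * 6.25 = 4 * 6.25 = 25

25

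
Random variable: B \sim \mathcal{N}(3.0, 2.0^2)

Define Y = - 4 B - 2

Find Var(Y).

For Y = aB + b: Var(Y) = a² * Var(B)
Var(B) = 2.0^2 = 4
Var(Y) = (-4)² * 4 = 16 * 4 = 64

64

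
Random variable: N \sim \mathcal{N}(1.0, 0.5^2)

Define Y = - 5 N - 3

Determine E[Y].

For Y = -5N - 3:
E[Y] = -5 * E[N] - 3
E[N] = 1.0 = 1
E[Y] = -5 * 1 - 3 = -8

-8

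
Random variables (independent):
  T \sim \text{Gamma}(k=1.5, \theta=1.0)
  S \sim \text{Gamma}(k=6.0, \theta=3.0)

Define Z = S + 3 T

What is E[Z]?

E[Z] = 3*E[T] + 1*E[S]
E[T] = 1.5
E[S] = 18
E[Z] = 3*1.5 + 1*18 = 22.5

22.5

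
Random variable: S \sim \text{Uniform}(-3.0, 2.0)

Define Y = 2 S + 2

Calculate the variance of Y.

For Y = aS + b: Var(Y) = a² * Var(S)
Var(S) = (2 + 3)^2/12 = 2.0833333
Var(Y) = 2² * 2.0833333 = 4 * 2.0833333 = 8.3333333

8.3333333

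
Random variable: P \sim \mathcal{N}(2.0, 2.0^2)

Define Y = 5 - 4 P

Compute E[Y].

For Y = -4P + 5:
E[Y] = -4 * E[P] + 5
E[P] = 2.0 = 2
E[Y] = -4 * 2 + 5 = -3

-3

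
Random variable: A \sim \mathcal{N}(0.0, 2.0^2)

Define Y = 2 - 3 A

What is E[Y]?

For Y = -3A + 2:
E[Y] = -3 * E[A] + 2
E[A] = 0.0 = 0
E[Y] = -3 * 0 + 2 = 2

2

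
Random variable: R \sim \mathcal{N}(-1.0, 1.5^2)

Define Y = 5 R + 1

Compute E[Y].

For Y = 5R + 1:
E[Y] = 5 * E[R] + 1
E[R] = -1.0 = -1
E[Y] = 5 * (-1) + 1 = -4

-4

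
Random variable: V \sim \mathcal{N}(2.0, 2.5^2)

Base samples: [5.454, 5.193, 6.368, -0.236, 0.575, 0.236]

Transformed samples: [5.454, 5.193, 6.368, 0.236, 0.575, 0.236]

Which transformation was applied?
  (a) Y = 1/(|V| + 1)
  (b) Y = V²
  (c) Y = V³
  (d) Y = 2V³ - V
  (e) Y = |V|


Checking option (e) Y = |V|:
  V = 5.454 -> Y = 5.454 ✓
  V = 5.193 -> Y = 5.193 ✓
  V = 6.368 -> Y = 6.368 ✓
All samples match this transformation.

(e) |V|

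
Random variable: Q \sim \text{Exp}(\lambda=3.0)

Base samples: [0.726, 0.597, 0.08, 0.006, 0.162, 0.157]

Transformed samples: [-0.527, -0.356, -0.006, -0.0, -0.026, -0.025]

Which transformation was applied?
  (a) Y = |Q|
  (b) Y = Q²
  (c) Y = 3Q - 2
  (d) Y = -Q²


Checking option (d) Y = -Q²:
  Q = 0.726 -> Y = -0.527 ✓
  Q = 0.597 -> Y = -0.356 ✓
  Q = 0.08 -> Y = -0.006 ✓
All samples match this transformation.

(d) -Q²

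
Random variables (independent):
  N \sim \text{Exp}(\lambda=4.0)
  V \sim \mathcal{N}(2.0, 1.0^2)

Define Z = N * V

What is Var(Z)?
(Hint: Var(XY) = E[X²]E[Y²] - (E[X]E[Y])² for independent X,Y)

Var(XY) = E[X²]E[Y²] - (E[X]E[Y])²
E[N] = 0.25, Var(N) = 0.0625
E[V] = 2, Var(V) = 1
E[N²] = 0.0625 + 0.25² = 0.125
E[V²] = 1 + 2² = 5
Var(Z) = 0.125*5 - (0.25*2)²
= 0.625 - 0.25 = 0.375

0.375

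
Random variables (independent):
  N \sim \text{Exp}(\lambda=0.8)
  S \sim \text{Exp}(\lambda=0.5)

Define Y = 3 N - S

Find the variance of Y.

For independent RVs: Var(aX + bY) = a²Var(X) + b²Var(Y)
Var(N) = 1.5625
Var(S) = 4
Var(Y) = 3²*1.5625 + (-1)²*4
= 9*1.5625 + 1*4 = 18.0625

18.0625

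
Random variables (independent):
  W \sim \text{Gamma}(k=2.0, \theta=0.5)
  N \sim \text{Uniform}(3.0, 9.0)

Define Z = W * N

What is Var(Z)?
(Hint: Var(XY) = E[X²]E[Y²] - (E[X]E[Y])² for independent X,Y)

Var(XY) = E[X²]E[Y²] - (E[X]E[Y])²
E[W] = 1, Var(W) = 0.5
E[N] = 6, Var(N) = 3
E[W²] = 0.5 + 1² = 1.5
E[N²] = 3 + 6² = 39
Var(Z) = 1.5*39 - (1*6)²
= 58.5 - 36 = 22.5

22.5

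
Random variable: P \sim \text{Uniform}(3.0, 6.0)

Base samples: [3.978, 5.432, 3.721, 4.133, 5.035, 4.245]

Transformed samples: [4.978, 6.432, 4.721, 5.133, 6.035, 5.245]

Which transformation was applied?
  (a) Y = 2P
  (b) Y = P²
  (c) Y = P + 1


Checking option (c) Y = P + 1:
  P = 3.978 -> Y = 4.978 ✓
  P = 5.432 -> Y = 6.432 ✓
  P = 3.721 -> Y = 4.721 ✓
All samples match this transformation.

(c) P + 1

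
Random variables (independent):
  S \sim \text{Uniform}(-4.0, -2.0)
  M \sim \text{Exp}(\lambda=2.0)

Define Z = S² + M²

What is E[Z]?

E[Z] = E[S²] + E[M²]
E[S²] = Var(S) + E[S]² = 0.33333333 + 9 = 9.3333333
E[M²] = Var(M) + E[M]² = 0.25 + 0.25 = 0.5
E[Z] = 9.3333333 + 0.5 = 9.8333333

9.8333333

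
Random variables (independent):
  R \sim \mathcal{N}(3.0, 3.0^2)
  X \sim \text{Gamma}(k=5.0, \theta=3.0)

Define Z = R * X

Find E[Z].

For independent RVs: E[XY] = E[X]*E[Y]
E[R] = 3
E[X] = 15
E[Z] = 3 * 15 = 45

45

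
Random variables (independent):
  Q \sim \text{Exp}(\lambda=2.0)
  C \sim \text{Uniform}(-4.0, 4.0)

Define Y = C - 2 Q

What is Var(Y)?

For independent RVs: Var(aX + bY) = a²Var(X) + b²Var(Y)
Var(Q) = 0.25
Var(C) = 5.3333333
Var(Y) = (-2)²*0.25 + 1²*5.3333333
= 4*0.25 + 1*5.3333333 = 6.3333333

6.3333333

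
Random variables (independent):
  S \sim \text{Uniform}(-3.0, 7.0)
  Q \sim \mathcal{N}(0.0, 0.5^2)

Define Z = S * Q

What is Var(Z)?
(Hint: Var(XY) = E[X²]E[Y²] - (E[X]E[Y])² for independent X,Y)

Var(XY) = E[X²]E[Y²] - (E[X]E[Y])²
E[S] = 2, Var(S) = 8.3333333
E[Q] = 0, Var(Q) = 0.25
E[S²] = 8.3333333 + 2² = 12.333333
E[Q²] = 0.25 + 0² = 0.25
Var(Z) = 12.333333*0.25 - (2*0)²
= 3.0833333 - 0 = 3.0833333

3.0833333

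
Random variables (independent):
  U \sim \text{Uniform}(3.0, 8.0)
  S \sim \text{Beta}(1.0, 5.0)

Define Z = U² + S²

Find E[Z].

E[Z] = E[U²] + E[S²]
E[U²] = Var(U) + E[U]² = 2.0833333 + 30.25 = 32.333333
E[S²] = Var(S) + E[S]² = 0.01984127 + 0.027777778 = 0.047619048
E[Z] = 32.333333 + 0.047619048 = 32.380952

32.380952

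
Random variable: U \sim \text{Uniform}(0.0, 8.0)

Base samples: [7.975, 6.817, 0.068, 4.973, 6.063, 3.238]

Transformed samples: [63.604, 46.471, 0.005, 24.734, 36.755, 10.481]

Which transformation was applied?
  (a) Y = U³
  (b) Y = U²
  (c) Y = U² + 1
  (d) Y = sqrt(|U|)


Checking option (b) Y = U²:
  U = 7.975 -> Y = 63.604 ✓
  U = 6.817 -> Y = 46.471 ✓
  U = 0.068 -> Y = 0.005 ✓
All samples match this transformation.

(b) U²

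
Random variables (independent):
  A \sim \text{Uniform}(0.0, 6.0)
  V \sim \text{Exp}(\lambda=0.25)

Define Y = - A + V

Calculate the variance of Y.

For independent RVs: Var(aX + bY) = a²Var(X) + b²Var(Y)
Var(A) = 3
Var(V) = 16
Var(Y) = (-1)²*3 + 1²*16
= 1*3 + 1*16 = 19

19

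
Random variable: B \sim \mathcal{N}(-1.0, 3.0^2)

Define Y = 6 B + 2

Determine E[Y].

For Y = 6B + 2:
E[Y] = 6 * E[B] + 2
E[B] = -1.0 = -1
E[Y] = 6 * (-1) + 2 = -4

-4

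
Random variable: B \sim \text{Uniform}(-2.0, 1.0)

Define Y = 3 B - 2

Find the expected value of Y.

For Y = 3B - 2:
E[Y] = 3 * E[B] - 2
E[B] = (-2 + 1)/2 = -0.5
E[Y] = 3 * (-0.5) - 2 = -3.5

-3.5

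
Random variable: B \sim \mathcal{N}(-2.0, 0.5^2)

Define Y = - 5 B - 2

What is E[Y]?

For Y = -5B - 2:
E[Y] = -5 * E[B] - 2
E[B] = -2.0 = -2
E[Y] = -5 * (-2) - 2 = 8

8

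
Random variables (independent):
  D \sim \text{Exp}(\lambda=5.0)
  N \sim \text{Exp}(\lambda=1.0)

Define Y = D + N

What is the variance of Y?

For independent RVs: Var(aX + bY) = a²Var(X) + b²Var(Y)
Var(D) = 0.04
Var(N) = 1
Var(Y) = 1²*0.04 + 1²*1
= 1*0.04 + 1*1 = 1.04

1.04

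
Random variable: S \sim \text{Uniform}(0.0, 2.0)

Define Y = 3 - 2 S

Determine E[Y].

For Y = -2S + 3:
E[Y] = -2 * E[S] + 3
E[S] = (0 + 2)/2 = 1
E[Y] = -2 * 1 + 3 = 1

1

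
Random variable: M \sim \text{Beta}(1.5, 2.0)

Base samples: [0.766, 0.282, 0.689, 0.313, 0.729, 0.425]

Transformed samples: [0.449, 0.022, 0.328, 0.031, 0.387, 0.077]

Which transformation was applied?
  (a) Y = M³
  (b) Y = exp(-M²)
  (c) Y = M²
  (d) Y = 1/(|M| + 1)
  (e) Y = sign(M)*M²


Checking option (a) Y = M³:
  M = 0.766 -> Y = 0.449 ✓
  M = 0.282 -> Y = 0.022 ✓
  M = 0.689 -> Y = 0.328 ✓
All samples match this transformation.

(a) M³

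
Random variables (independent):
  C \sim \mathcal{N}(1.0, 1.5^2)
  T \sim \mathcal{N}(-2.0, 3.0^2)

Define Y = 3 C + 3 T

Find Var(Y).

For independent RVs: Var(aX + bY) = a²Var(X) + b²Var(Y)
Var(C) = 2.25
Var(T) = 9
Var(Y) = 3²*2.25 + 3²*9
= 9*2.25 + 9*9 = 101.25

101.25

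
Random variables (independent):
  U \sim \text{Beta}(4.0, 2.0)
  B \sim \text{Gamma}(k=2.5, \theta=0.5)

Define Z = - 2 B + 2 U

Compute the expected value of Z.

E[Z] = 2*E[U] - 2*E[B]
E[U] = 0.66666667
E[B] = 1.25
E[Z] = 2*0.66666667 - 2*1.25 = -1.1666667

-1.1666667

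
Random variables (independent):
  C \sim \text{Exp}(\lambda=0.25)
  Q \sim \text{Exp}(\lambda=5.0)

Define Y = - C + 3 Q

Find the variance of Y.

For independent RVs: Var(aX + bY) = a²Var(X) + b²Var(Y)
Var(C) = 16
Var(Q) = 0.04
Var(Y) = (-1)²*16 + 3²*0.04
= 1*16 + 9*0.04 = 16.36

16.36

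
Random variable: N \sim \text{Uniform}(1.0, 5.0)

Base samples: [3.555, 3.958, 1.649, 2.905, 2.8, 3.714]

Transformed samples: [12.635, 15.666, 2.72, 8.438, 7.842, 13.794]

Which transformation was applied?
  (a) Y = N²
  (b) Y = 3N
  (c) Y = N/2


Checking option (a) Y = N²:
  N = 3.555 -> Y = 12.635 ✓
  N = 3.958 -> Y = 15.666 ✓
  N = 1.649 -> Y = 2.72 ✓
All samples match this transformation.

(a) N²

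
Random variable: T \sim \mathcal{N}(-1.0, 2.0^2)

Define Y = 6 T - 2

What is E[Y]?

For Y = 6T - 2:
E[Y] = 6 * E[T] - 2
E[T] = -1.0 = -1
E[Y] = 6 * (-1) - 2 = -8

-8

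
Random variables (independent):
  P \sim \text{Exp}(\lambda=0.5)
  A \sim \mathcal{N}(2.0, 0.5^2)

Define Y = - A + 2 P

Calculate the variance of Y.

For independent RVs: Var(aX + bY) = a²Var(X) + b²Var(Y)
Var(P) = 4
Var(A) = 0.25
Var(Y) = 2²*4 + (-1)²*0.25
= 4*4 + 1*0.25 = 16.25

16.25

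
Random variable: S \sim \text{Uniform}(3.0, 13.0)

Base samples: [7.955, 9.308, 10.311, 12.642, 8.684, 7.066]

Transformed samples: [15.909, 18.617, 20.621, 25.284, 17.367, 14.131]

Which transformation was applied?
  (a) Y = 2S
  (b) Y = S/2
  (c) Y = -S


Checking option (a) Y = 2S:
  S = 7.955 -> Y = 15.909 ✓
  S = 9.308 -> Y = 18.617 ✓
  S = 10.311 -> Y = 20.621 ✓
All samples match this transformation.

(a) 2S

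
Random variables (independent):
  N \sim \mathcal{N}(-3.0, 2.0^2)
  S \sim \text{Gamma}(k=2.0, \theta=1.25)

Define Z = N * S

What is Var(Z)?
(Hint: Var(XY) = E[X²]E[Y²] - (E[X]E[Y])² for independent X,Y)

Var(XY) = E[X²]E[Y²] - (E[X]E[Y])²
E[N] = -3, Var(N) = 4
E[S] = 2.5, Var(S) = 3.125
E[N²] = 4 + (-3)² = 13
E[S²] = 3.125 + 2.5² = 9.375
Var(Z) = 13*9.375 - (-3*2.5)²
= 121.875 - 56.25 = 65.625

65.625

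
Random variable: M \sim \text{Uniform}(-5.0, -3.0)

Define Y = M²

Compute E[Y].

E[M²] = Var(M) + (E[M])² = 0.33333333 + 16 = 16.333333

16.333333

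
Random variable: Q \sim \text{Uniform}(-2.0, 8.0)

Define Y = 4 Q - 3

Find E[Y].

For Y = 4Q - 3:
E[Y] = 4 * E[Q] - 3
E[Q] = (-2 + 8)/2 = 3
E[Y] = 4 * 3 - 3 = 9

9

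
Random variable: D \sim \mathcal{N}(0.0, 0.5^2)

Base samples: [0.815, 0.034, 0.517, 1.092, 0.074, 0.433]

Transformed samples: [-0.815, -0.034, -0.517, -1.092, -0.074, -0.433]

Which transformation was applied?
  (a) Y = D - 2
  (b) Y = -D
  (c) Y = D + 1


Checking option (b) Y = -D:
  D = 0.815 -> Y = -0.815 ✓
  D = 0.034 -> Y = -0.034 ✓
  D = 0.517 -> Y = -0.517 ✓
All samples match this transformation.

(b) -D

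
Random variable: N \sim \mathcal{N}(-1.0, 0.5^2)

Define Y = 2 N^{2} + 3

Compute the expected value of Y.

E[Y] = 2*E[N²] + 3
E[N] = -1
E[N²] = Var(N) + (E[N])² = 0.25 + 1 = 1.25
E[Y] = 2*1.25 + 3 = 5.5

5.5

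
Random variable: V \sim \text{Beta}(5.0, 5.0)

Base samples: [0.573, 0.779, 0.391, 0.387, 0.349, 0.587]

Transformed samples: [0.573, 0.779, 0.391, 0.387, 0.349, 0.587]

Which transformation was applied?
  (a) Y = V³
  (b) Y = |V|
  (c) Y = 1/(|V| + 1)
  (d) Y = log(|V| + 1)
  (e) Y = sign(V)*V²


Checking option (b) Y = |V|:
  V = 0.573 -> Y = 0.573 ✓
  V = 0.779 -> Y = 0.779 ✓
  V = 0.391 -> Y = 0.391 ✓
All samples match this transformation.

(b) |V|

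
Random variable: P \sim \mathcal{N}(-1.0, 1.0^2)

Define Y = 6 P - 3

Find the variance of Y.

For Y = aP + b: Var(Y) = a² * Var(P)
Var(P) = 1.0^2 = 1
Var(Y) = 6² * 1 = 36 * 1 = 36

36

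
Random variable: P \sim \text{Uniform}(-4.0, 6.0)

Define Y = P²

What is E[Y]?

Using E[X²] = Var(X) + (E[X])²:
E[P] = 1
Var(P) = (6 + 4)^2/12 = 8.3333333
E[P²] = 8.3333333 + 1² = 8.3333333 + 1 = 9.3333333

9.3333333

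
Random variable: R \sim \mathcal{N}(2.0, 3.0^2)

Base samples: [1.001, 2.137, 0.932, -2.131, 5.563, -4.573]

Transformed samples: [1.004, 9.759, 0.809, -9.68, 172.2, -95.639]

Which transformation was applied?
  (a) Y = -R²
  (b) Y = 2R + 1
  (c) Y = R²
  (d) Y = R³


Checking option (d) Y = R³:
  R = 1.001 -> Y = 1.004 ✓
  R = 2.137 -> Y = 9.759 ✓
  R = 0.932 -> Y = 0.809 ✓
All samples match this transformation.

(d) R³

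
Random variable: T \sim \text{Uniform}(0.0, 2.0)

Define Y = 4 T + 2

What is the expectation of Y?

For Y = 4T + 2:
E[Y] = 4 * E[T] + 2
E[T] = (0 + 2)/2 = 1
E[Y] = 4 * 1 + 2 = 6

6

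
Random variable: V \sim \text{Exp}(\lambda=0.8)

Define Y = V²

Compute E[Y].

E[V²] = Var(V) + (E[V])² = 1.5625 + 1.5625 = 3.125

3.125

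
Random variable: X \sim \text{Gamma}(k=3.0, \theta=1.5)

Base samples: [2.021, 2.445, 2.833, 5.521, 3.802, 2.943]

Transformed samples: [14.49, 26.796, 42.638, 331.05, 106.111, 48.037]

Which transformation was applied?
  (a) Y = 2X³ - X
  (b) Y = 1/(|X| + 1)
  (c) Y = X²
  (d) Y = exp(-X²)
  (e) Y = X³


Checking option (a) Y = 2X³ - X:
  X = 2.021 -> Y = 14.49 ✓
  X = 2.445 -> Y = 26.796 ✓
  X = 2.833 -> Y = 42.638 ✓
All samples match this transformation.

(a) 2X³ - X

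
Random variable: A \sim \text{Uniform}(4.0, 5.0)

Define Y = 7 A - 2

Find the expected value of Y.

For Y = 7A - 2:
E[Y] = 7 * E[A] - 2
E[A] = (4 + 5)/2 = 4.5
E[Y] = 7 * 4.5 - 2 = 29.5

29.5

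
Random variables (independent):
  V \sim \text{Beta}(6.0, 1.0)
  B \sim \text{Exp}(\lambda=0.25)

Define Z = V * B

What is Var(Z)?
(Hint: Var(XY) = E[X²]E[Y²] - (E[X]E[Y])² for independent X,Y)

Var(XY) = E[X²]E[Y²] - (E[X]E[Y])²
E[V] = 0.85714286, Var(V) = 0.015306122
E[B] = 4, Var(B) = 16
E[V²] = 0.015306122 + 0.85714286² = 0.75
E[B²] = 16 + 4² = 32
Var(Z) = 0.75*32 - (0.85714286*4)²
= 24 - 11.755102 = 12.244898

12.244898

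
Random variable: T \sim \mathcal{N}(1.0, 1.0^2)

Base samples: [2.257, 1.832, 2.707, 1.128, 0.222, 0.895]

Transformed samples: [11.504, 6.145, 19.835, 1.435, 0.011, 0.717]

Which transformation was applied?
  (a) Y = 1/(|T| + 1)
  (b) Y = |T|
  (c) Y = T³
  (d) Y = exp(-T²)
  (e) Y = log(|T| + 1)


Checking option (c) Y = T³:
  T = 2.257 -> Y = 11.504 ✓
  T = 1.832 -> Y = 6.145 ✓
  T = 2.707 -> Y = 19.835 ✓
All samples match this transformation.

(c) T³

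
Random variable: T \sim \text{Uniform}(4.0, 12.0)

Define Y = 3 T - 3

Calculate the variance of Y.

For Y = aT + b: Var(Y) = a² * Var(T)
Var(T) = (12 - 4)^2/12 = 5.3333333
Var(Y) = 3² * 5.3333333 = 9 * 5.3333333 = 48

48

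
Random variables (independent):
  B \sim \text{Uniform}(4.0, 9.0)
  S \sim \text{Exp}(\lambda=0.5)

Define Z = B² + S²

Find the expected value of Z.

E[Z] = E[B²] + E[S²]
E[B²] = Var(B) + E[B]² = 2.0833333 + 42.25 = 44.333333
E[S²] = Var(S) + E[S]² = 4 + 4 = 8
E[Z] = 44.333333 + 8 = 52.333333

52.333333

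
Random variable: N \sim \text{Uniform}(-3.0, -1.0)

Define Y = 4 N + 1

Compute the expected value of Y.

For Y = 4N + 1:
E[Y] = 4 * E[N] + 1
E[N] = (-3 - 1)/2 = -2
E[Y] = 4 * (-2) + 1 = -7

-7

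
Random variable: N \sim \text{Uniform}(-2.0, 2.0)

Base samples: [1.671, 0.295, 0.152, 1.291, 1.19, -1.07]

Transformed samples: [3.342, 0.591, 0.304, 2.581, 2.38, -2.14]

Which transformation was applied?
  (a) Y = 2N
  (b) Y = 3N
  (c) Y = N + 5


Checking option (a) Y = 2N:
  N = 1.671 -> Y = 3.342 ✓
  N = 0.295 -> Y = 0.591 ✓
  N = 0.152 -> Y = 0.304 ✓
All samples match this transformation.

(a) 2N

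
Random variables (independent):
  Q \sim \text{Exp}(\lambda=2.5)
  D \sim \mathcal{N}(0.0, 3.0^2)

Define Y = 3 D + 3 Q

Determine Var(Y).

For independent RVs: Var(aX + bY) = a²Var(X) + b²Var(Y)
Var(Q) = 0.16
Var(D) = 9
Var(Y) = 3²*0.16 + 3²*9
= 9*0.16 + 9*9 = 82.44

82.44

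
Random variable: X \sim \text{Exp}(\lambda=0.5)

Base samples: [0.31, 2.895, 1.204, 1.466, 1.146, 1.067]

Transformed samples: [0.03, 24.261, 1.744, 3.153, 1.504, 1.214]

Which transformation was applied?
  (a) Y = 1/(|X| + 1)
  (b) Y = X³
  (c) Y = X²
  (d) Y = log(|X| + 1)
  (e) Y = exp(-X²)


Checking option (b) Y = X³:
  X = 0.31 -> Y = 0.03 ✓
  X = 2.895 -> Y = 24.261 ✓
  X = 1.204 -> Y = 1.744 ✓
All samples match this transformation.

(b) X³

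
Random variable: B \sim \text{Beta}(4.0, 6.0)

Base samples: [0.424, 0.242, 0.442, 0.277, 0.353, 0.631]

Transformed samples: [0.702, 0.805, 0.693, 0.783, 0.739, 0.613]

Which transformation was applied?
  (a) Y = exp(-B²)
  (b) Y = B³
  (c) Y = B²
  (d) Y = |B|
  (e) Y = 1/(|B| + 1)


Checking option (e) Y = 1/(|B| + 1):
  B = 0.424 -> Y = 0.702 ✓
  B = 0.242 -> Y = 0.805 ✓
  B = 0.442 -> Y = 0.693 ✓
All samples match this transformation.

(e) 1/(|B| + 1)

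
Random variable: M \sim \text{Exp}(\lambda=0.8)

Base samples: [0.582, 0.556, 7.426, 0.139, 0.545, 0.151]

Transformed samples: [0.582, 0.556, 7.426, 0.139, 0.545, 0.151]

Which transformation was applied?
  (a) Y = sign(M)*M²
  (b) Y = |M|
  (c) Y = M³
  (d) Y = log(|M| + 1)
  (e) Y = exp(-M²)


Checking option (b) Y = |M|:
  M = 0.582 -> Y = 0.582 ✓
  M = 0.556 -> Y = 0.556 ✓
  M = 7.426 -> Y = 7.426 ✓
All samples match this transformation.

(b) |M|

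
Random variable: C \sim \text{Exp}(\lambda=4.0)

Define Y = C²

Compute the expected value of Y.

E[C²] = Var(C) + (E[C])² = 0.0625 + 0.0625 = 0.125

0.125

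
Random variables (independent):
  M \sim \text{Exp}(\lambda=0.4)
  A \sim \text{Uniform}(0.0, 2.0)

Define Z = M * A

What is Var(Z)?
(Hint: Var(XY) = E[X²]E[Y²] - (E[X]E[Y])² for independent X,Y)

Var(XY) = E[X²]E[Y²] - (E[X]E[Y])²
E[M] = 2.5, Var(M) = 6.25
E[A] = 1, Var(A) = 0.33333333
E[M²] = 6.25 + 2.5² = 12.5
E[A²] = 0.33333333 + 1² = 1.3333333
Var(Z) = 12.5*1.3333333 - (2.5*1)²
= 16.666667 - 6.25 = 10.416667

10.416667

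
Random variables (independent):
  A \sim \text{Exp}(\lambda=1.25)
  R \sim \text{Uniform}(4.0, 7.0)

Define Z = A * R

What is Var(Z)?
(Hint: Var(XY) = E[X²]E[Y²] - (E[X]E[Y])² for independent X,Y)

Var(XY) = E[X²]E[Y²] - (E[X]E[Y])²
E[A] = 0.8, Var(A) = 0.64
E[R] = 5.5, Var(R) = 0.75
E[A²] = 0.64 + 0.8² = 1.28
E[R²] = 0.75 + 5.5² = 31
Var(Z) = 1.28*31 - (0.8*5.5)²
= 39.68 - 19.36 = 20.32

20.32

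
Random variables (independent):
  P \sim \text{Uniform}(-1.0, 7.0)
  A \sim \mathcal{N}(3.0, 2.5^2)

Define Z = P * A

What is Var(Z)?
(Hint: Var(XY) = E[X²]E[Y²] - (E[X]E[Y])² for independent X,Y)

Var(XY) = E[X²]E[Y²] - (E[X]E[Y])²
E[P] = 3, Var(P) = 5.3333333
E[A] = 3, Var(A) = 6.25
E[P²] = 5.3333333 + 3² = 14.333333
E[A²] = 6.25 + 3² = 15.25
Var(Z) = 14.333333*15.25 - (3*3)²
= 218.58333 - 81 = 137.58333

137.58333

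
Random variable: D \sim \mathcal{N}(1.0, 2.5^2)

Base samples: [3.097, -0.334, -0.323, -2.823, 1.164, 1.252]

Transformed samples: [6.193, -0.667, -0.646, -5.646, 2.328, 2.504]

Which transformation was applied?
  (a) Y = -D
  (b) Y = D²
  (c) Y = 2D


Checking option (c) Y = 2D:
  D = 3.097 -> Y = 6.193 ✓
  D = -0.334 -> Y = -0.667 ✓
  D = -0.323 -> Y = -0.646 ✓
All samples match this transformation.

(c) 2D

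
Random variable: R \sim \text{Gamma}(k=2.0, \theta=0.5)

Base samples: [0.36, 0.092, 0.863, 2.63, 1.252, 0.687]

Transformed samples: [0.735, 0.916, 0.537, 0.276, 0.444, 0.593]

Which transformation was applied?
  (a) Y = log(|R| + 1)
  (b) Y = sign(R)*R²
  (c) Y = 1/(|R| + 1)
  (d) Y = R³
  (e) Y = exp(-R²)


Checking option (c) Y = 1/(|R| + 1):
  R = 0.36 -> Y = 0.735 ✓
  R = 0.092 -> Y = 0.916 ✓
  R = 0.863 -> Y = 0.537 ✓
All samples match this transformation.

(c) 1/(|R| + 1)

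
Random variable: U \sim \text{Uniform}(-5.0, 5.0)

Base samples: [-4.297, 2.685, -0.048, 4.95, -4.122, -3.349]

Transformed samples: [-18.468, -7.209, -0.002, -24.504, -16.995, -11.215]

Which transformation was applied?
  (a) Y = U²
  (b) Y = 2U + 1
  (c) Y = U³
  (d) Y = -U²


Checking option (d) Y = -U²:
  U = -4.297 -> Y = -18.468 ✓
  U = 2.685 -> Y = -7.209 ✓
  U = -0.048 -> Y = -0.002 ✓
All samples match this transformation.

(d) -U²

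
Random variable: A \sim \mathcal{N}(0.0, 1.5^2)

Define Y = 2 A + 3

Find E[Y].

For Y = 2A + 3:
E[Y] = 2 * E[A] + 3
E[A] = 0.0 = 0
E[Y] = 2 * 0 + 3 = 3

3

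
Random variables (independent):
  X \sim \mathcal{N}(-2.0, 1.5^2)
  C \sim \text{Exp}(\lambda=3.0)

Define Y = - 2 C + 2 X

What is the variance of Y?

For independent RVs: Var(aX + bY) = a²Var(X) + b²Var(Y)
Var(X) = 2.25
Var(C) = 0.11111111
Var(Y) = 2²*2.25 + (-2)²*0.11111111
= 4*2.25 + 4*0.11111111 = 9.4444444

9.4444444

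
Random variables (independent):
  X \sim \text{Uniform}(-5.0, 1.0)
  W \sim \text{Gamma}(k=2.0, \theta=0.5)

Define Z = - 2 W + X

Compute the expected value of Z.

E[Z] = 1*E[X] - 2*E[W]
E[X] = -2
E[W] = 1
E[Z] = 1*(-2) - 2*1 = -4

-4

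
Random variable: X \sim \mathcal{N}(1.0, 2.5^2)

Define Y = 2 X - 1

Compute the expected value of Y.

For Y = 2X - 1:
E[Y] = 2 * E[X] - 1
E[X] = 1.0 = 1
E[Y] = 2 * 1 - 1 = 1

1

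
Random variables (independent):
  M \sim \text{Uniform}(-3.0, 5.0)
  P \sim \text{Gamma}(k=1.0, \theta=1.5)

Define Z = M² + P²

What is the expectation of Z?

E[Z] = E[M²] + E[P²]
E[M²] = Var(M) + E[M]² = 5.3333333 + 1 = 6.3333333
E[P²] = Var(P) + E[P]² = 2.25 + 2.25 = 4.5
E[Z] = 6.3333333 + 4.5 = 10.833333

10.833333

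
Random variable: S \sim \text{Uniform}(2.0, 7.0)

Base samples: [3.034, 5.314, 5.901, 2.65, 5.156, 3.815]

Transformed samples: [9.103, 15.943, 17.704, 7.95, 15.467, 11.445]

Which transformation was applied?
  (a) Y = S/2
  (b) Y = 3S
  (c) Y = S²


Checking option (b) Y = 3S:
  S = 3.034 -> Y = 9.103 ✓
  S = 5.314 -> Y = 15.943 ✓
  S = 5.901 -> Y = 17.704 ✓
All samples match this transformation.

(b) 3S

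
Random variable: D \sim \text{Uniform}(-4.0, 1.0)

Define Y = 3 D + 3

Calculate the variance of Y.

For Y = aD + b: Var(Y) = a² * Var(D)
Var(D) = (1 + 4)^2/12 = 2.0833333
Var(Y) = 3² * 2.0833333 = 9 * 2.0833333 = 18.75

18.75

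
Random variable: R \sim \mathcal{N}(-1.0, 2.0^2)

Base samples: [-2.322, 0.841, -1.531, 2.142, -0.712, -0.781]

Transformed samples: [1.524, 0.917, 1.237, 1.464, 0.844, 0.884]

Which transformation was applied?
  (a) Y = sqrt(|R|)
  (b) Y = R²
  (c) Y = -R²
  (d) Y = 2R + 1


Checking option (a) Y = sqrt(|R|):
  R = -2.322 -> Y = 1.524 ✓
  R = 0.841 -> Y = 0.917 ✓
  R = -1.531 -> Y = 1.237 ✓
All samples match this transformation.

(a) sqrt(|R|)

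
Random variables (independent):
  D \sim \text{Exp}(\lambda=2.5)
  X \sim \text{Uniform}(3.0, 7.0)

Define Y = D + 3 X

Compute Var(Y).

For independent RVs: Var(aX + bY) = a²Var(X) + b²Var(Y)
Var(D) = 0.16
Var(X) = 1.3333333
Var(Y) = 1²*0.16 + 3²*1.3333333
= 1*0.16 + 9*1.3333333 = 12.16

12.16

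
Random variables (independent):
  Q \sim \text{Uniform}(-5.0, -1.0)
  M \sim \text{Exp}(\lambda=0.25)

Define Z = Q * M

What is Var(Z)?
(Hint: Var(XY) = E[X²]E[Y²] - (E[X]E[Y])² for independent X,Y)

Var(XY) = E[X²]E[Y²] - (E[X]E[Y])²
E[Q] = -3, Var(Q) = 1.3333333
E[M] = 4, Var(M) = 16
E[Q²] = 1.3333333 + (-3)² = 10.333333
E[M²] = 16 + 4² = 32
Var(Z) = 10.333333*32 - (-3*4)²
= 330.66667 - 144 = 186.66667

186.66667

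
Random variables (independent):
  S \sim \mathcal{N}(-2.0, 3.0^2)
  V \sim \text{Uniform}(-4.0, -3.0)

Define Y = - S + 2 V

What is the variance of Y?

For independent RVs: Var(aX + bY) = a²Var(X) + b²Var(Y)
Var(S) = 9
Var(V) = 0.083333333
Var(Y) = (-1)²*9 + 2²*0.083333333
= 1*9 + 4*0.083333333 = 9.3333333

9.3333333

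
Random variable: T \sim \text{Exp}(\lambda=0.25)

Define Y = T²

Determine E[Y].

Using E[X²] = Var(X) + (E[X])²:
E[T] = 4
Var(T) = 1/0.25^2 = 16
E[T²] = 16 + 4² = 16 + 16 = 32

32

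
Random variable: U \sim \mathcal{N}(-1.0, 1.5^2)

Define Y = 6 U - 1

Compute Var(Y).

For Y = aU + b: Var(Y) = a² * Var(U)
Var(U) = 1.5^2 = 2.25
Var(Y) = 6² * 2.25 = 36 * 2.25 = 81

81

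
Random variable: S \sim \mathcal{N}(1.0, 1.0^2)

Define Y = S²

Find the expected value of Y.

Using E[X²] = Var(X) + (E[X])²:
E[S] = 1
Var(S) = 1.0^2 = 1
E[S²] = 1 + 1² = 1 + 1 = 2

2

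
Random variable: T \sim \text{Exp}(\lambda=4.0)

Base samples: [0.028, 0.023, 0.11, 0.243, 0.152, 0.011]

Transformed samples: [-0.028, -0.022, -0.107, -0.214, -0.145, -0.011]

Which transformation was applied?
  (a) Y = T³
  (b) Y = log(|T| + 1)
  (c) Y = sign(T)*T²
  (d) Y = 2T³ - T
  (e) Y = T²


Checking option (d) Y = 2T³ - T:
  T = 0.028 -> Y = -0.028 ✓
  T = 0.023 -> Y = -0.022 ✓
  T = 0.11 -> Y = -0.107 ✓
All samples match this transformation.

(d) 2T³ - T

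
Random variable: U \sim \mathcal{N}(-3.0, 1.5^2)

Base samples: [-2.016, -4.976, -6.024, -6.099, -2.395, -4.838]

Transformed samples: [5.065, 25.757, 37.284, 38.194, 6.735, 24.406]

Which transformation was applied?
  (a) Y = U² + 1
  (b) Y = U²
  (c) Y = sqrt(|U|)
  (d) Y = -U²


Checking option (a) Y = U² + 1:
  U = -2.016 -> Y = 5.065 ✓
  U = -4.976 -> Y = 25.757 ✓
  U = -6.024 -> Y = 37.284 ✓
All samples match this transformation.

(a) U² + 1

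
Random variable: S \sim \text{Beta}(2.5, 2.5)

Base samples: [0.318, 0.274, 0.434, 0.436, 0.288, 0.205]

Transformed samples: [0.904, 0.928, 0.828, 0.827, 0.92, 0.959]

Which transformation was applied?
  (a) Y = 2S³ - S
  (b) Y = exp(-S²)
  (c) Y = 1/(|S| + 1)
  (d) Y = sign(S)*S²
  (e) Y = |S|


Checking option (b) Y = exp(-S²):
  S = 0.318 -> Y = 0.904 ✓
  S = 0.274 -> Y = 0.928 ✓
  S = 0.434 -> Y = 0.828 ✓
All samples match this transformation.

(b) exp(-S²)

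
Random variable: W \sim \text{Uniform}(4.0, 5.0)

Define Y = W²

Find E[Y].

Using E[X²] = Var(X) + (E[X])²:
E[W] = 4.5
Var(W) = (5 - 4)^2/12 = 0.083333333
E[W²] = 0.083333333 + 4.5² = 0.083333333 + 20.25 = 20.333333

20.333333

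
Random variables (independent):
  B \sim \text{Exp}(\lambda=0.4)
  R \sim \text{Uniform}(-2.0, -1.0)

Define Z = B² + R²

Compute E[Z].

E[Z] = E[B²] + E[R²]
E[B²] = Var(B) + E[B]² = 6.25 + 6.25 = 12.5
E[R²] = Var(R) + E[R]² = 0.083333333 + 2.25 = 2.3333333
E[Z] = 12.5 + 2.3333333 = 14.833333

14.833333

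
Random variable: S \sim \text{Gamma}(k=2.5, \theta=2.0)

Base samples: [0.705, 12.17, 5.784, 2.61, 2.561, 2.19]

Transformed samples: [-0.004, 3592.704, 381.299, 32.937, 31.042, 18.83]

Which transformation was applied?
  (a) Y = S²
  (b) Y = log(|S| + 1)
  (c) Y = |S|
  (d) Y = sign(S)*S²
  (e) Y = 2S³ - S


Checking option (e) Y = 2S³ - S:
  S = 0.705 -> Y = -0.004 ✓
  S = 12.17 -> Y = 3592.704 ✓
  S = 5.784 -> Y = 381.299 ✓
All samples match this transformation.

(e) 2S³ - S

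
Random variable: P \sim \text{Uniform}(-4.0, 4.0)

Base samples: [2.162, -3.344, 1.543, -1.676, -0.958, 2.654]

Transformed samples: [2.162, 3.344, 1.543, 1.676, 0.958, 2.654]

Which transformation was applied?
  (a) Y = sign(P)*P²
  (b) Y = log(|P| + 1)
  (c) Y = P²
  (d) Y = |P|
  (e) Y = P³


Checking option (d) Y = |P|:
  P = 2.162 -> Y = 2.162 ✓
  P = -3.344 -> Y = 3.344 ✓
  P = 1.543 -> Y = 1.543 ✓
All samples match this transformation.

(d) |P|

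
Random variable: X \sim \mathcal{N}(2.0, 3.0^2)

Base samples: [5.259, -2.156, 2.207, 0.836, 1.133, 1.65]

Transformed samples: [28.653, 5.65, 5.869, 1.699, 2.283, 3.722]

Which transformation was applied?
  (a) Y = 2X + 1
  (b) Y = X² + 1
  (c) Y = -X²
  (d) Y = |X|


Checking option (b) Y = X² + 1:
  X = 5.259 -> Y = 28.653 ✓
  X = -2.156 -> Y = 5.65 ✓
  X = 2.207 -> Y = 5.869 ✓
All samples match this transformation.

(b) X² + 1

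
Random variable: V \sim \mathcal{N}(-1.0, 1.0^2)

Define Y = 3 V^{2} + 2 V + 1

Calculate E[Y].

E[Y] = 3*E[V²] + 2*E[V] + 1
E[V] = -1
E[V²] = Var(V) + (E[V])² = 1 + 1 = 2
E[Y] = 3*2 + 2*(-1) + 1 = 5

5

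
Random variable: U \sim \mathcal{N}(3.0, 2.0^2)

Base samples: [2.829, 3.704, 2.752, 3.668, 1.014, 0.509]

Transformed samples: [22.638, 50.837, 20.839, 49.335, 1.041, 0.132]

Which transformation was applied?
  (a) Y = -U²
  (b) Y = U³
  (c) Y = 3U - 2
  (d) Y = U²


Checking option (b) Y = U³:
  U = 2.829 -> Y = 22.638 ✓
  U = 3.704 -> Y = 50.837 ✓
  U = 2.752 -> Y = 20.839 ✓
All samples match this transformation.

(b) U³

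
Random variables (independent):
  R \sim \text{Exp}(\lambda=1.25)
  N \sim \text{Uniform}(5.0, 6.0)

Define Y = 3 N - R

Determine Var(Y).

For independent RVs: Var(aX + bY) = a²Var(X) + b²Var(Y)
Var(R) = 0.64
Var(N) = 0.083333333
Var(Y) = (-1)²*0.64 + 3²*0.083333333
= 1*0.64 + 9*0.083333333 = 1.39

1.39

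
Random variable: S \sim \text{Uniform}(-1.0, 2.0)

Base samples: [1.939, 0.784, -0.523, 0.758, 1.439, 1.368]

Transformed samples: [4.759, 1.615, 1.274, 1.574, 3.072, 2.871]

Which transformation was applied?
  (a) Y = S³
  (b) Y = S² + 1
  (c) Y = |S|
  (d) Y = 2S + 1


Checking option (b) Y = S² + 1:
  S = 1.939 -> Y = 4.759 ✓
  S = 0.784 -> Y = 1.615 ✓
  S = -0.523 -> Y = 1.274 ✓
All samples match this transformation.

(b) S² + 1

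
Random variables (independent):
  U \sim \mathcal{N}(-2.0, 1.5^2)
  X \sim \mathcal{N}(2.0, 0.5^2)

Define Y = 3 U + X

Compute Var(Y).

For independent RVs: Var(aX + bY) = a²Var(X) + b²Var(Y)
Var(U) = 2.25
Var(X) = 0.25
Var(Y) = 3²*2.25 + 1²*0.25
= 9*2.25 + 1*0.25 = 20.5

20.5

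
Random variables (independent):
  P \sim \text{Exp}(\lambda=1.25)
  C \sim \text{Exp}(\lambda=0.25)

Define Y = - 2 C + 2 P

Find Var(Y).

For independent RVs: Var(aX + bY) = a²Var(X) + b²Var(Y)
Var(P) = 0.64
Var(C) = 16
Var(Y) = 2²*0.64 + (-2)²*16
= 4*0.64 + 4*16 = 66.56

66.56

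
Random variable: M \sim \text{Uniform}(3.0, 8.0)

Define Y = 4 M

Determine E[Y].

For Y = 4M:
E[Y] = 4 * E[M]
E[M] = (3 + 8)/2 = 5.5
E[Y] = 4 * 5.5 = 22

22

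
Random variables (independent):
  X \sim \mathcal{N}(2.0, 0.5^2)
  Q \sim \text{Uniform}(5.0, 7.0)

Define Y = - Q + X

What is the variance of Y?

For independent RVs: Var(aX + bY) = a²Var(X) + b²Var(Y)
Var(X) = 0.25
Var(Q) = 0.33333333
Var(Y) = 1²*0.25 + (-1)²*0.33333333
= 1*0.25 + 1*0.33333333 = 0.58333333

0.58333333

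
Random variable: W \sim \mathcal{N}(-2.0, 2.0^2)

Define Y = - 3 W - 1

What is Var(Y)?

For Y = aW + b: Var(Y) = a² * Var(W)
Var(W) = 2.0^2 = 4
Var(Y) = (-3)² * 4 = 9 * 4 = 36

36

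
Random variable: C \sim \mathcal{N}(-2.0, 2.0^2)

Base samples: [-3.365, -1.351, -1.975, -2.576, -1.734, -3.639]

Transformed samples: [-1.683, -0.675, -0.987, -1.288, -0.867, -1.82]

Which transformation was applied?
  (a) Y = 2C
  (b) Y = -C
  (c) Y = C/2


Checking option (c) Y = C/2:
  C = -3.365 -> Y = -1.683 ✓
  C = -1.351 -> Y = -0.675 ✓
  C = -1.975 -> Y = -0.987 ✓
All samples match this transformation.

(c) C/2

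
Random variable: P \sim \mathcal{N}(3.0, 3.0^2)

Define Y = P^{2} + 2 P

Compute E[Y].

E[Y] = 1*E[P²] + 2*E[P]
E[P] = 3
E[P²] = Var(P) + (E[P])² = 9 + 9 = 18
E[Y] = 1*18 + 2*3 = 24

24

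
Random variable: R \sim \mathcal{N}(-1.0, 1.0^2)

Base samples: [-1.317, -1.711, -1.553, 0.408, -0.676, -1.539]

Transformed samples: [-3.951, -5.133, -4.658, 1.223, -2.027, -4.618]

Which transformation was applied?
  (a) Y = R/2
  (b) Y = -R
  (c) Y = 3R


Checking option (c) Y = 3R:
  R = -1.317 -> Y = -3.951 ✓
  R = -1.711 -> Y = -5.133 ✓
  R = -1.553 -> Y = -4.658 ✓
All samples match this transformation.

(c) 3R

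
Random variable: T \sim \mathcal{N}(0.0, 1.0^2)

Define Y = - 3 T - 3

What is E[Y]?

For Y = -3T - 3:
E[Y] = -3 * E[T] - 3
E[T] = 0.0 = 0
E[Y] = -3 * 0 - 3 = -3

-3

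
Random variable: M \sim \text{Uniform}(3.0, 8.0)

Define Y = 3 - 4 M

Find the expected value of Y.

For Y = -4M + 3:
E[Y] = -4 * E[M] + 3
E[M] = (3 + 8)/2 = 5.5
E[Y] = -4 * 5.5 + 3 = -19

-19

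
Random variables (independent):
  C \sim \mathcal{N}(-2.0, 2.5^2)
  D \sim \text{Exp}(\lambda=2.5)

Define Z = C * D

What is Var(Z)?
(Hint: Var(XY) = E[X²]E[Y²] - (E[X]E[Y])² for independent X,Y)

Var(XY) = E[X²]E[Y²] - (E[X]E[Y])²
E[C] = -2, Var(C) = 6.25
E[D] = 0.4, Var(D) = 0.16
E[C²] = 6.25 + (-2)² = 10.25
E[D²] = 0.16 + 0.4² = 0.32
Var(Z) = 10.25*0.32 - (-2*0.4)²
= 3.28 - 0.64 = 2.64

2.64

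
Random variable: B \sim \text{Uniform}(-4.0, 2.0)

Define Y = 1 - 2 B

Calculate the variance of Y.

For Y = aB + b: Var(Y) = a² * Var(B)
Var(B) = (2 + 4)^2/12 = 3
Var(Y) = (-2)² * 3 = 4 * 3 = 12

12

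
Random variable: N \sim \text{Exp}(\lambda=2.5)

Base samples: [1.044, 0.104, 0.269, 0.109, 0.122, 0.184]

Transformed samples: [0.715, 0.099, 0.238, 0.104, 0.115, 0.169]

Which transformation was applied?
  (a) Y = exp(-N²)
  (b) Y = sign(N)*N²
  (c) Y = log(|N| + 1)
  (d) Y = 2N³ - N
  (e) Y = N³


Checking option (c) Y = log(|N| + 1):
  N = 1.044 -> Y = 0.715 ✓
  N = 0.104 -> Y = 0.099 ✓
  N = 0.269 -> Y = 0.238 ✓
All samples match this transformation.

(c) log(|N| + 1)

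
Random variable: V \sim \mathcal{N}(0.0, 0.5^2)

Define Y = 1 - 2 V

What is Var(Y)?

For Y = aV + b: Var(Y) = a² * Var(V)
Var(V) = 0.5^2 = 0.25
Var(Y) = (-2)² * 0.25 = 4 * 0.25 = 1

1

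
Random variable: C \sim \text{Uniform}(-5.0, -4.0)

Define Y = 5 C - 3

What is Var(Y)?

For Y = aC + b: Var(Y) = a² * Var(C)
Var(C) = (-4 + 5)^2/12 = 0.083333333
Var(Y) = 5² * 0.083333333 = 25 * 0.083333333 = 2.0833333

2.0833333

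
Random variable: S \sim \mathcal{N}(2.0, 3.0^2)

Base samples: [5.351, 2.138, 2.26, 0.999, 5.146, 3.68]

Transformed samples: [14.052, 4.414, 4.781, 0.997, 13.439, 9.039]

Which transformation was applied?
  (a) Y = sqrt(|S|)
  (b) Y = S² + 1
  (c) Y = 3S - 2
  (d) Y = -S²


Checking option (c) Y = 3S - 2:
  S = 5.351 -> Y = 14.052 ✓
  S = 2.138 -> Y = 4.414 ✓
  S = 2.26 -> Y = 4.781 ✓
All samples match this transformation.

(c) 3S - 2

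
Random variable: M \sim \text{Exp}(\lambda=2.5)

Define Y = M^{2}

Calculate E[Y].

E[Y] = 1*E[M²]
E[M] = 0.4
E[M²] = Var(M) + (E[M])² = 0.16 + 0.16 = 0.32
E[Y] = 1*0.32 = 0.32

0.32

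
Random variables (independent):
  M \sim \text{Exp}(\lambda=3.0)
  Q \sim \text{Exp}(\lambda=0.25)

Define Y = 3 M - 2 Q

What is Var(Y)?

For independent RVs: Var(aX + bY) = a²Var(X) + b²Var(Y)
Var(M) = 0.11111111
Var(Q) = 16
Var(Y) = 3²*0.11111111 + (-2)²*16
= 9*0.11111111 + 4*16 = 65

65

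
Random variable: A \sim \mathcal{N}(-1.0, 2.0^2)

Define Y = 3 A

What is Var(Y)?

For Y = aA + b: Var(Y) = a² * Var(A)
Var(A) = 2.0^2 = 4
Var(Y) = 3² * 4 = 9 * 4 = 36

36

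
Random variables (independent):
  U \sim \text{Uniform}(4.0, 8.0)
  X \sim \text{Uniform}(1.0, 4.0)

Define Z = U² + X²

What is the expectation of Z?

E[Z] = E[U²] + E[X²]
E[U²] = Var(U) + E[U]² = 1.3333333 + 36 = 37.333333
E[X²] = Var(X) + E[X]² = 0.75 + 6.25 = 7
E[Z] = 37.333333 + 7 = 44.333333

44.333333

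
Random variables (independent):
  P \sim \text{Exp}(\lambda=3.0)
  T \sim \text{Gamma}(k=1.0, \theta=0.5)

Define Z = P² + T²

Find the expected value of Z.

E[Z] = E[P²] + E[T²]
E[P²] = Var(P) + E[P]² = 0.11111111 + 0.11111111 = 0.22222222
E[T²] = Var(T) + E[T]² = 0.25 + 0.25 = 0.5
E[Z] = 0.22222222 + 0.5 = 0.72222222

0.72222222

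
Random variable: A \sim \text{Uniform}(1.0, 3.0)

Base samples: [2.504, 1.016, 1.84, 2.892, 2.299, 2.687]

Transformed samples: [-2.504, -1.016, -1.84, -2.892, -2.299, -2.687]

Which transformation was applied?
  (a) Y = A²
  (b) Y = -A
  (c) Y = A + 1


Checking option (b) Y = -A:
  A = 2.504 -> Y = -2.504 ✓
  A = 1.016 -> Y = -1.016 ✓
  A = 1.84 -> Y = -1.84 ✓
All samples match this transformation.

(b) -A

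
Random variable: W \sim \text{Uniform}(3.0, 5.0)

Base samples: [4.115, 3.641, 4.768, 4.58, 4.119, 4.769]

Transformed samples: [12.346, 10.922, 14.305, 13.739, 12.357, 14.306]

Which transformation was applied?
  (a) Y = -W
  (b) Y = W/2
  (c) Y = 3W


Checking option (c) Y = 3W:
  W = 4.115 -> Y = 12.346 ✓
  W = 3.641 -> Y = 10.922 ✓
  W = 4.768 -> Y = 14.305 ✓
All samples match this transformation.

(c) 3W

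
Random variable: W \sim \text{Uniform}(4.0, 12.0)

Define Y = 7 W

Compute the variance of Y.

For Y = aW + b: Var(Y) = a² * Var(W)
Var(W) = (12 - 4)^2/12 = 5.3333333
Var(Y) = 7² * 5.3333333 = 49 * 5.3333333 = 261.33333

261.33333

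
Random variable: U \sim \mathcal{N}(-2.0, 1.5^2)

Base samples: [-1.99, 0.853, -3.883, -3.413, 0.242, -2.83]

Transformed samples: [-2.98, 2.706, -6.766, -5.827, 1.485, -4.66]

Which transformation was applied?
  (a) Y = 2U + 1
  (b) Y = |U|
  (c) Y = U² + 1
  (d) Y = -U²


Checking option (a) Y = 2U + 1:
  U = -1.99 -> Y = -2.98 ✓
  U = 0.853 -> Y = 2.706 ✓
  U = -3.883 -> Y = -6.766 ✓
All samples match this transformation.

(a) 2U + 1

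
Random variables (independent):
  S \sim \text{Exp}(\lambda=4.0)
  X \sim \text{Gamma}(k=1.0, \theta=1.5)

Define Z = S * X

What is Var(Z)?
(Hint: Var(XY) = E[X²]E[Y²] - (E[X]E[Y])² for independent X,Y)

Var(XY) = E[X²]E[Y²] - (E[X]E[Y])²
E[S] = 0.25, Var(S) = 0.0625
E[X] = 1.5, Var(X) = 2.25
E[S²] = 0.0625 + 0.25² = 0.125
E[X²] = 2.25 + 1.5² = 4.5
Var(Z) = 0.125*4.5 - (0.25*1.5)²
= 0.5625 - 0.140625 = 0.421875

0.421875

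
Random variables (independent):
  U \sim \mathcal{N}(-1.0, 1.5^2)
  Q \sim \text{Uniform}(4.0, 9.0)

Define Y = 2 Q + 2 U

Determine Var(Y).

For independent RVs: Var(aX + bY) = a²Var(X) + b²Var(Y)
Var(U) = 2.25
Var(Q) = 2.0833333
Var(Y) = 2²*2.25 + 2²*2.0833333
= 4*2.25 + 4*2.0833333 = 17.333333

17.333333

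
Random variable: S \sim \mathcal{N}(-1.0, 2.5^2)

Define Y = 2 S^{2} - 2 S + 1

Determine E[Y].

E[Y] = 2*E[S²] - 2*E[S] + 1
E[S] = -1
E[S²] = Var(S) + (E[S])² = 6.25 + 1 = 7.25
E[Y] = 2*7.25 - 2*(-1) + 1 = 17.5

17.5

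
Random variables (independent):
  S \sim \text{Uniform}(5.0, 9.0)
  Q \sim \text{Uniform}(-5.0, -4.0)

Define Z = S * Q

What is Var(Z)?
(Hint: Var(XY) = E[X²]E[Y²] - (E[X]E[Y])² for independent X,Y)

Var(XY) = E[X²]E[Y²] - (E[X]E[Y])²
E[S] = 7, Var(S) = 1.3333333
E[Q] = -4.5, Var(Q) = 0.083333333
E[S²] = 1.3333333 + 7² = 50.333333
E[Q²] = 0.083333333 + (-4.5)² = 20.333333
Var(Z) = 50.333333*20.333333 - (7*(-4.5))²
= 1023.4444 - 992.25 = 31.194444

31.194444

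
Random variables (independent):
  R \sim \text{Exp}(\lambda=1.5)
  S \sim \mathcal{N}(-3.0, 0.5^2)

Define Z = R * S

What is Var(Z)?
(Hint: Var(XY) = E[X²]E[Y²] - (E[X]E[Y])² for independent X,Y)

Var(XY) = E[X²]E[Y²] - (E[X]E[Y])²
E[R] = 0.66666667, Var(R) = 0.44444444
E[S] = -3, Var(S) = 0.25
E[R²] = 0.44444444 + 0.66666667² = 0.88888889
E[S²] = 0.25 + (-3)² = 9.25
Var(Z) = 0.88888889*9.25 - (0.66666667*(-3))²
= 8.2222222 - 4 = 4.2222222

4.2222222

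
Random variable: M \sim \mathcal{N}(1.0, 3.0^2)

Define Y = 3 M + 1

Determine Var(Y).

For Y = aM + b: Var(Y) = a² * Var(M)
Var(M) = 3.0^2 = 9
Var(Y) = 3² * 9 = 9 * 9 = 81

81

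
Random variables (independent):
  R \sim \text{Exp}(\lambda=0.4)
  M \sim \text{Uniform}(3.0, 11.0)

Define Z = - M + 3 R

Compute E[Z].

E[Z] = 3*E[R] - 1*E[M]
E[R] = 2.5
E[M] = 7
E[Z] = 3*2.5 - 1*7 = 0.5

0.5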